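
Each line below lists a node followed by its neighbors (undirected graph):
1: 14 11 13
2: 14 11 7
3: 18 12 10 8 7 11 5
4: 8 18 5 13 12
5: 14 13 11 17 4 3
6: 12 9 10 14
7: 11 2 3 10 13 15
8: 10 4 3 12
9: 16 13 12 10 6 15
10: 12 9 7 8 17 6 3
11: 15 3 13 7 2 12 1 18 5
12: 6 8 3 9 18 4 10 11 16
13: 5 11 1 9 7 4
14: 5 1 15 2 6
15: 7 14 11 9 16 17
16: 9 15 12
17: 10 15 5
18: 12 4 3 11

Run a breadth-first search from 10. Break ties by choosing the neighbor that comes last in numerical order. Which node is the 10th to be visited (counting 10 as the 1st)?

5

Visit 10; enqueue 17, 12, 9, 8, 7, 6, 3 → queue [17, 12, 9, 8, 7, 6, 3]
Visit 17; enqueue 15, 5 → queue [12, 9, 8, 7, 6, 3, 15, 5]
Visit 12; enqueue 18, 16, 11, 4 → queue [9, 8, 7, 6, 3, 15, 5, 18, 16, 11, 4]
Visit 9; enqueue 13 → queue [8, 7, 6, 3, 15, 5, 18, 16, 11, 4, 13]
Visit 8 → queue [7, 6, 3, 15, 5, 18, 16, 11, 4, 13]
Visit 7; enqueue 2 → queue [6, 3, 15, 5, 18, 16, 11, 4, 13, 2]
Visit 6; enqueue 14 → queue [3, 15, 5, 18, 16, 11, 4, 13, 2, 14]
Visit 3 → queue [15, 5, 18, 16, 11, 4, 13, 2, 14]
Visit 15 → queue [5, 18, 16, 11, 4, 13, 2, 14]
Visit 5 → queue [18, 16, 11, 4, 13, 2, 14]
Visit 18 → queue [16, 11, 4, 13, 2, 14]
Visit 16 → queue [11, 4, 13, 2, 14]
Visit 11; enqueue 1 → queue [4, 13, 2, 14, 1]
Visit 4 → queue [13, 2, 14, 1]
Visit 13 → queue [2, 14, 1]
Visit 2 → queue [14, 1]
Visit 14 → queue [1]
Visit 1 → queue []

Visit order: 10, 17, 12, 9, 8, 7, 6, 3, 15, 5, 18, 16, 11, 4, 13, 2, 14, 1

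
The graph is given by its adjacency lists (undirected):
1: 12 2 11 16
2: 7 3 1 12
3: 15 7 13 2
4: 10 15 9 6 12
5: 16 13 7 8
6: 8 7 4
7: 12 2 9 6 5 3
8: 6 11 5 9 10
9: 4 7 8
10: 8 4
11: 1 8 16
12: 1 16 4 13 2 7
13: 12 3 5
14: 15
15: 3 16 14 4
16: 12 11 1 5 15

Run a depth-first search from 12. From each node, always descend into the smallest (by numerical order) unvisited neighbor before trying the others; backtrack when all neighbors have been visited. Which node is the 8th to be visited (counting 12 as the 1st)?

6

Visit 12
12 → 1
1 → 2
2 → 3
3 → 7
7 → 5
5 → 8
8 → 6
6 → 4
4 → 9
4 → 10
4 → 15
15 → 14
15 → 16
16 → 11
5 → 13

Visit order: 12, 1, 2, 3, 7, 5, 8, 6, 4, 9, 10, 15, 14, 16, 11, 13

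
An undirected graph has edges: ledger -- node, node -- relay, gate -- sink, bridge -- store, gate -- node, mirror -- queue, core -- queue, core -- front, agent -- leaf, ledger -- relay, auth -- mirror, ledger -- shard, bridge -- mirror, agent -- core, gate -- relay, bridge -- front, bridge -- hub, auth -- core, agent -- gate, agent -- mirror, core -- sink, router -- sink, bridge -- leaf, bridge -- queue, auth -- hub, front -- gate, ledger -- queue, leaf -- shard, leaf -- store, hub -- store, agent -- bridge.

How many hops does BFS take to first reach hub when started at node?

4

Level 0: node
Level 1: gate, ledger, relay
Level 2: agent, front, queue, shard, sink
Level 3: bridge, core, leaf, mirror, router
Level 4: auth, hub, store
hub first appears at level 4.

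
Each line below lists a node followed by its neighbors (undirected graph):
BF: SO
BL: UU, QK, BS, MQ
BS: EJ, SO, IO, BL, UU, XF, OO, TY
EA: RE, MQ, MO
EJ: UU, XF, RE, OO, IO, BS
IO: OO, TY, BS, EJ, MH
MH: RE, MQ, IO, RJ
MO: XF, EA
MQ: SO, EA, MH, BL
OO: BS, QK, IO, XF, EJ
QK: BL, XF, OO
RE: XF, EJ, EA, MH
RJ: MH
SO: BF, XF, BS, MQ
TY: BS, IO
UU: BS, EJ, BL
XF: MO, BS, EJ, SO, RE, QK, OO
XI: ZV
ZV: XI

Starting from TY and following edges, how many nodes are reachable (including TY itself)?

17

BFS from TY visits: TY, IO, BS, OO, MH, EJ, XF, UU, SO, BL, QK, RJ, RE, MQ, MO, BF, EA
Reachable nodes: 17 of 19 total.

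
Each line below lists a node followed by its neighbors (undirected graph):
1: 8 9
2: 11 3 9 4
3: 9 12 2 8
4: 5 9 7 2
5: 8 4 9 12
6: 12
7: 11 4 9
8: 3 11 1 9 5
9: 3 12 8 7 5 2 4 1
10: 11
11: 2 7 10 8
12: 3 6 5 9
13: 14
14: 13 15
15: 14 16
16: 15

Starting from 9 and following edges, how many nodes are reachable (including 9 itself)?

12

BFS from 9 visits: 9, 1, 2, 3, 4, 5, 7, 8, 12, 11, 6, 10
Reachable nodes: 12 of 16 total.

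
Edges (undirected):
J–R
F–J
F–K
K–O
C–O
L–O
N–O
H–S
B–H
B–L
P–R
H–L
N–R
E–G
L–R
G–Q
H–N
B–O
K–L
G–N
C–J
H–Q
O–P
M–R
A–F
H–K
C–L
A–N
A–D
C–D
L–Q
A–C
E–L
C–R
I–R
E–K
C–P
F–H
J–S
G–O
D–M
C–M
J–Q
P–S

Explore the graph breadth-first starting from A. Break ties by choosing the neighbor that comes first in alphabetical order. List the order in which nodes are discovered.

Visit A; enqueue C, D, F, N → queue [C, D, F, N]
Visit C; enqueue J, L, M, O, P, R → queue [D, F, N, J, L, M, O, P, R]
Visit D → queue [F, N, J, L, M, O, P, R]
Visit F; enqueue H, K → queue [N, J, L, M, O, P, R, H, K]
Visit N; enqueue G → queue [J, L, M, O, P, R, H, K, G]
Visit J; enqueue Q, S → queue [L, M, O, P, R, H, K, G, Q, S]
Visit L; enqueue B, E → queue [M, O, P, R, H, K, G, Q, S, B, E]
Visit M → queue [O, P, R, H, K, G, Q, S, B, E]
Visit O → queue [P, R, H, K, G, Q, S, B, E]
Visit P → queue [R, H, K, G, Q, S, B, E]
Visit R; enqueue I → queue [H, K, G, Q, S, B, E, I]
Visit H → queue [K, G, Q, S, B, E, I]
Visit K → queue [G, Q, S, B, E, I]
Visit G → queue [Q, S, B, E, I]
Visit Q → queue [S, B, E, I]
Visit S → queue [B, E, I]
Visit B → queue [E, I]
Visit E → queue [I]
Visit I → queue []

A, C, D, F, N, J, L, M, O, P, R, H, K, G, Q, S, B, E, I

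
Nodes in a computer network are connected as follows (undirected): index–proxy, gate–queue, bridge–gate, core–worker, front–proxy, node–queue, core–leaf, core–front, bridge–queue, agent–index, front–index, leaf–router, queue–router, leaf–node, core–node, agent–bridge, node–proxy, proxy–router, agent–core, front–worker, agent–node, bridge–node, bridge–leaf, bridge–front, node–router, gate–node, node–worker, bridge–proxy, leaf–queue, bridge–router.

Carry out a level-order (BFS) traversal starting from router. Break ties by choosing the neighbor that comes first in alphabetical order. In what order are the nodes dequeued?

Visit router; enqueue bridge, leaf, node, proxy, queue → queue [bridge, leaf, node, proxy, queue]
Visit bridge; enqueue agent, front, gate → queue [leaf, node, proxy, queue, agent, front, gate]
Visit leaf; enqueue core → queue [node, proxy, queue, agent, front, gate, core]
Visit node; enqueue worker → queue [proxy, queue, agent, front, gate, core, worker]
Visit proxy; enqueue index → queue [queue, agent, front, gate, core, worker, index]
Visit queue → queue [agent, front, gate, core, worker, index]
Visit agent → queue [front, gate, core, worker, index]
Visit front → queue [gate, core, worker, index]
Visit gate → queue [core, worker, index]
Visit core → queue [worker, index]
Visit worker → queue [index]
Visit index → queue []

router bridge leaf node proxy queue agent front gate core worker index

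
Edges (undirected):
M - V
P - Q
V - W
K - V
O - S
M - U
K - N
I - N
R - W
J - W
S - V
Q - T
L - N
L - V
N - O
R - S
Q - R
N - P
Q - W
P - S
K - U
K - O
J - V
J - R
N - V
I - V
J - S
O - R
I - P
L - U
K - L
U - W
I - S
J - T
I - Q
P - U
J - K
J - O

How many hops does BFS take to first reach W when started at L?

Level 0: L
Level 1: K, N, U, V
Level 2: I, J, M, O, P, S, W
Level 3: Q, R, T
W first appears at level 2.

2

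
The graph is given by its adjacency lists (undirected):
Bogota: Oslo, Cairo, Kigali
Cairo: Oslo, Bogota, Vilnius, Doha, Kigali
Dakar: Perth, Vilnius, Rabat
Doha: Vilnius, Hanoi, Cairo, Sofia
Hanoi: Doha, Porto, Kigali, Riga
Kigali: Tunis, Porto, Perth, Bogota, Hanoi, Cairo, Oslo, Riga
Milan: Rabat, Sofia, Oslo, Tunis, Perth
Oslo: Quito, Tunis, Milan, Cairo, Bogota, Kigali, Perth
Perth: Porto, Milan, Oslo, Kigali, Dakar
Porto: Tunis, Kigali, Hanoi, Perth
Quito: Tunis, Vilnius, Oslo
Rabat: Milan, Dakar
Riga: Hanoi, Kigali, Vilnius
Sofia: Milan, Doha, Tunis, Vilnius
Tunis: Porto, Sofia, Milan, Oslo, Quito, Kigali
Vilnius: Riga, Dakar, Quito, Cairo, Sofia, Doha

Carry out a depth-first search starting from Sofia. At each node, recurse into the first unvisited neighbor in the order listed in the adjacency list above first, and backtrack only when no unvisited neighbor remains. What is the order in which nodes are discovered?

Visit Sofia
Sofia → Milan
Milan → Rabat
Rabat → Dakar
Dakar → Perth
Perth → Porto
Porto → Tunis
Tunis → Oslo
Oslo → Quito
Quito → Vilnius
Vilnius → Riga
Riga → Hanoi
Hanoi → Doha
Doha → Cairo
Cairo → Bogota
Bogota → Kigali

Sofia -> Milan -> Rabat -> Dakar -> Perth -> Porto -> Tunis -> Oslo -> Quito -> Vilnius -> Riga -> Hanoi -> Doha -> Cairo -> Bogota -> Kigali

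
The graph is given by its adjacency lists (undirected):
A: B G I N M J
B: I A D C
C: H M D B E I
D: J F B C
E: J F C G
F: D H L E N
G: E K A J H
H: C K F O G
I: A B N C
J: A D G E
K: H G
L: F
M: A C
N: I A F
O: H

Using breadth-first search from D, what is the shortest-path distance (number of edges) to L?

2

Level 0: D
Level 1: B, C, F, J
Level 2: A, E, G, H, I, L, M, N
Level 3: K, O
L first appears at level 2.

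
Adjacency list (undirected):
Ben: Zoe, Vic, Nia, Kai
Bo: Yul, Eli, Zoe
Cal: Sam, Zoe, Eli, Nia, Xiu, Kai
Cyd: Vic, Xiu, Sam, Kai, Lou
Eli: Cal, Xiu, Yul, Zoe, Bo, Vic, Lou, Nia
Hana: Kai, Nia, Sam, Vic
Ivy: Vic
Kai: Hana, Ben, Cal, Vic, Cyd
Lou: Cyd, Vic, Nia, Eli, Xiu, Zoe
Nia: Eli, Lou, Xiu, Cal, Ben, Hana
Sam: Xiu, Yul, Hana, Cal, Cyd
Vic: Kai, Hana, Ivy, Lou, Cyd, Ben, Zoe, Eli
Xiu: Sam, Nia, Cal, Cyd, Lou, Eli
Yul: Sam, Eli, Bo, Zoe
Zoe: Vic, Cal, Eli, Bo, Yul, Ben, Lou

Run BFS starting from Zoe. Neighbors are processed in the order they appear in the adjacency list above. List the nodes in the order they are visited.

Zoe, Vic, Cal, Eli, Bo, Yul, Ben, Lou, Kai, Hana, Ivy, Cyd, Sam, Nia, Xiu

Visit Zoe; enqueue Vic, Cal, Eli, Bo, Yul, Ben, Lou → queue [Vic, Cal, Eli, Bo, Yul, Ben, Lou]
Visit Vic; enqueue Kai, Hana, Ivy, Cyd → queue [Cal, Eli, Bo, Yul, Ben, Lou, Kai, Hana, Ivy, Cyd]
Visit Cal; enqueue Sam, Nia, Xiu → queue [Eli, Bo, Yul, Ben, Lou, Kai, Hana, Ivy, Cyd, Sam, Nia, Xiu]
Visit Eli → queue [Bo, Yul, Ben, Lou, Kai, Hana, Ivy, Cyd, Sam, Nia, Xiu]
Visit Bo → queue [Yul, Ben, Lou, Kai, Hana, Ivy, Cyd, Sam, Nia, Xiu]
Visit Yul → queue [Ben, Lou, Kai, Hana, Ivy, Cyd, Sam, Nia, Xiu]
Visit Ben → queue [Lou, Kai, Hana, Ivy, Cyd, Sam, Nia, Xiu]
Visit Lou → queue [Kai, Hana, Ivy, Cyd, Sam, Nia, Xiu]
Visit Kai → queue [Hana, Ivy, Cyd, Sam, Nia, Xiu]
Visit Hana → queue [Ivy, Cyd, Sam, Nia, Xiu]
Visit Ivy → queue [Cyd, Sam, Nia, Xiu]
Visit Cyd → queue [Sam, Nia, Xiu]
Visit Sam → queue [Nia, Xiu]
Visit Nia → queue [Xiu]
Visit Xiu → queue []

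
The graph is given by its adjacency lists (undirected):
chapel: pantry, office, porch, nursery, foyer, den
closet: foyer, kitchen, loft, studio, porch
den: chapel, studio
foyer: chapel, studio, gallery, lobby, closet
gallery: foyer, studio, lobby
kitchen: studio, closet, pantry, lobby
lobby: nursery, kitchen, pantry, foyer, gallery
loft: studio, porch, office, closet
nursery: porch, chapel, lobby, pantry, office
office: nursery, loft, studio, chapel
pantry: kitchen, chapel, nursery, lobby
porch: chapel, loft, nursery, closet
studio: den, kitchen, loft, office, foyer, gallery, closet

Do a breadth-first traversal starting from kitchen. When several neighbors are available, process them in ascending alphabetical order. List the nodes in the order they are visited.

Visit kitchen; enqueue closet, lobby, pantry, studio → queue [closet, lobby, pantry, studio]
Visit closet; enqueue foyer, loft, porch → queue [lobby, pantry, studio, foyer, loft, porch]
Visit lobby; enqueue gallery, nursery → queue [pantry, studio, foyer, loft, porch, gallery, nursery]
Visit pantry; enqueue chapel → queue [studio, foyer, loft, porch, gallery, nursery, chapel]
Visit studio; enqueue den, office → queue [foyer, loft, porch, gallery, nursery, chapel, den, office]
Visit foyer → queue [loft, porch, gallery, nursery, chapel, den, office]
Visit loft → queue [porch, gallery, nursery, chapel, den, office]
Visit porch → queue [gallery, nursery, chapel, den, office]
Visit gallery → queue [nursery, chapel, den, office]
Visit nursery → queue [chapel, den, office]
Visit chapel → queue [den, office]
Visit den → queue [office]
Visit office → queue []

kitchen -> closet -> lobby -> pantry -> studio -> foyer -> loft -> porch -> gallery -> nursery -> chapel -> den -> office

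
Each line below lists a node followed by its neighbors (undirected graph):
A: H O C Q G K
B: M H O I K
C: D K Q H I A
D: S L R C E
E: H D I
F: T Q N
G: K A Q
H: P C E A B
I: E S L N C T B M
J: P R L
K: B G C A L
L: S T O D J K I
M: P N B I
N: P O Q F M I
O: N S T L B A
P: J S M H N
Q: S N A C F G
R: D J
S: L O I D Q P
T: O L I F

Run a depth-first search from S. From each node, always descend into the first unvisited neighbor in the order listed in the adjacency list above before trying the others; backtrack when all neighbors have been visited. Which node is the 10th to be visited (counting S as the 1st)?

Visit S
S → L
L → T
T → O
O → N
N → P
P → J
J → R
R → D
D → C
C → K
K → B
B → M
M → I
I → E
E → H
H → A
A → Q
Q → F
Q → G

Visit order: S, L, T, O, N, P, J, R, D, C, K, B, M, I, E, H, A, Q, F, G

C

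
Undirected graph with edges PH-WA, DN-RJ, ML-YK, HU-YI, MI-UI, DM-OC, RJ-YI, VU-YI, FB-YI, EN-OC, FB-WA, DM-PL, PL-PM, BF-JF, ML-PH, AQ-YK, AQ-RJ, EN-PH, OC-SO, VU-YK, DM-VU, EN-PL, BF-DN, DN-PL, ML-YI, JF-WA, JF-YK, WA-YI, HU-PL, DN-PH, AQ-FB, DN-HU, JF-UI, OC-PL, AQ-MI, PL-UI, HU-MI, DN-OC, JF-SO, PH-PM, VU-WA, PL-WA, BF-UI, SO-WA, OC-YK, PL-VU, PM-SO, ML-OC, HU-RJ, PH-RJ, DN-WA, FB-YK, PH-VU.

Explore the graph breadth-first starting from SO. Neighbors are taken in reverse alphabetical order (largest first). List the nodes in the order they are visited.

Visit SO; enqueue WA, PM, OC, JF → queue [WA, PM, OC, JF]
Visit WA; enqueue YI, VU, PL, PH, FB, DN → queue [PM, OC, JF, YI, VU, PL, PH, FB, DN]
Visit PM → queue [OC, JF, YI, VU, PL, PH, FB, DN]
Visit OC; enqueue YK, ML, EN, DM → queue [JF, YI, VU, PL, PH, FB, DN, YK, ML, EN, DM]
Visit JF; enqueue UI, BF → queue [YI, VU, PL, PH, FB, DN, YK, ML, EN, DM, UI, BF]
Visit YI; enqueue RJ, HU → queue [VU, PL, PH, FB, DN, YK, ML, EN, DM, UI, BF, RJ, HU]
Visit VU → queue [PL, PH, FB, DN, YK, ML, EN, DM, UI, BF, RJ, HU]
Visit PL → queue [PH, FB, DN, YK, ML, EN, DM, UI, BF, RJ, HU]
Visit PH → queue [FB, DN, YK, ML, EN, DM, UI, BF, RJ, HU]
Visit FB; enqueue AQ → queue [DN, YK, ML, EN, DM, UI, BF, RJ, HU, AQ]
Visit DN → queue [YK, ML, EN, DM, UI, BF, RJ, HU, AQ]
Visit YK → queue [ML, EN, DM, UI, BF, RJ, HU, AQ]
Visit ML → queue [EN, DM, UI, BF, RJ, HU, AQ]
Visit EN → queue [DM, UI, BF, RJ, HU, AQ]
Visit DM → queue [UI, BF, RJ, HU, AQ]
Visit UI; enqueue MI → queue [BF, RJ, HU, AQ, MI]
Visit BF → queue [RJ, HU, AQ, MI]
Visit RJ → queue [HU, AQ, MI]
Visit HU → queue [AQ, MI]
Visit AQ → queue [MI]
Visit MI → queue []

SO → WA → PM → OC → JF → YI → VU → PL → PH → FB → DN → YK → ML → EN → DM → UI → BF → RJ → HU → AQ → MI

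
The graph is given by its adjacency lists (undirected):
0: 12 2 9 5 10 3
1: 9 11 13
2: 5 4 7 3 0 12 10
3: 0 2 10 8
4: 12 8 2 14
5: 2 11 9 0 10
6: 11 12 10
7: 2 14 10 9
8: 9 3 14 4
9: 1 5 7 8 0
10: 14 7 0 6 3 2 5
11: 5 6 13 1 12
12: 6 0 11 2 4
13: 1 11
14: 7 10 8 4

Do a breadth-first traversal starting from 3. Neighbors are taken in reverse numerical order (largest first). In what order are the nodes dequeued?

3 → 10 → 8 → 2 → 0 → 14 → 7 → 6 → 5 → 9 → 4 → 12 → 11 → 1 → 13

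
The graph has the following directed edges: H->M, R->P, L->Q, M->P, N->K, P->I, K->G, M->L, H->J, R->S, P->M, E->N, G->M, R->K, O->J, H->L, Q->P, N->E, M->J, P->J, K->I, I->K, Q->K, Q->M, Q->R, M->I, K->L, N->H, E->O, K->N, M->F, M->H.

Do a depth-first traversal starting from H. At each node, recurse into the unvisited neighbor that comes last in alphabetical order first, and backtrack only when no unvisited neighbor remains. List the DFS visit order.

H, M, P, J, I, K, N, E, O, L, Q, R, S, G, F

Visit H
H → M
M → P
P → J
P → I
I → K
K → N
N → E
E → O
K → L
L → Q
Q → R
R → S
K → G
M → F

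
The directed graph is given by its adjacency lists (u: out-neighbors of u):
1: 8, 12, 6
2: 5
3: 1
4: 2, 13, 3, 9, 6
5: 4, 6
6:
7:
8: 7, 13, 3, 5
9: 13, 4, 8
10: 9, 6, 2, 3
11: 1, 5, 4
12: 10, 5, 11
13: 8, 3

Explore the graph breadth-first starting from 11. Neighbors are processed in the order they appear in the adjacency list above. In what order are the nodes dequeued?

11 -> 1 -> 5 -> 4 -> 8 -> 12 -> 6 -> 2 -> 13 -> 3 -> 9 -> 7 -> 10

Visit 11; enqueue 1, 5, 4 → queue [1, 5, 4]
Visit 1; enqueue 8, 12, 6 → queue [5, 4, 8, 12, 6]
Visit 5 → queue [4, 8, 12, 6]
Visit 4; enqueue 2, 13, 3, 9 → queue [8, 12, 6, 2, 13, 3, 9]
Visit 8; enqueue 7 → queue [12, 6, 2, 13, 3, 9, 7]
Visit 12; enqueue 10 → queue [6, 2, 13, 3, 9, 7, 10]
Visit 6 → queue [2, 13, 3, 9, 7, 10]
Visit 2 → queue [13, 3, 9, 7, 10]
Visit 13 → queue [3, 9, 7, 10]
Visit 3 → queue [9, 7, 10]
Visit 9 → queue [7, 10]
Visit 7 → queue [10]
Visit 10 → queue []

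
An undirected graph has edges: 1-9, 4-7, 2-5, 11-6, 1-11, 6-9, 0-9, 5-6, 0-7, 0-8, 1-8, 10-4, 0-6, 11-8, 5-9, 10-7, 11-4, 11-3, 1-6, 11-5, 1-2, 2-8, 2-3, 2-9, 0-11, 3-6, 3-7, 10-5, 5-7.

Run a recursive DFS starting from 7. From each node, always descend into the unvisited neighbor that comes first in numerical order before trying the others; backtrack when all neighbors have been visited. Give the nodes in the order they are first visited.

7 → 0 → 6 → 1 → 2 → 3 → 11 → 4 → 10 → 5 → 9 → 8

Visit 7
7 → 0
0 → 6
6 → 1
1 → 2
2 → 3
3 → 11
11 → 4
4 → 10
10 → 5
5 → 9
11 → 8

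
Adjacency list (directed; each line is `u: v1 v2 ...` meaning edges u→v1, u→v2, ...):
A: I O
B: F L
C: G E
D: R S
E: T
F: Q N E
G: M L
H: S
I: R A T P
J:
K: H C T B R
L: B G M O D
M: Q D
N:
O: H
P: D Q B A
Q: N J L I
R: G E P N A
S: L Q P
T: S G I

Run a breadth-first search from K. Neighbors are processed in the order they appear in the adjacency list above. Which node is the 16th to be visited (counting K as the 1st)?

Q

Visit K; enqueue H, C, T, B, R → queue [H, C, T, B, R]
Visit H; enqueue S → queue [C, T, B, R, S]
Visit C; enqueue G, E → queue [T, B, R, S, G, E]
Visit T; enqueue I → queue [B, R, S, G, E, I]
Visit B; enqueue F, L → queue [R, S, G, E, I, F, L]
Visit R; enqueue P, N, A → queue [S, G, E, I, F, L, P, N, A]
Visit S; enqueue Q → queue [G, E, I, F, L, P, N, A, Q]
Visit G; enqueue M → queue [E, I, F, L, P, N, A, Q, M]
Visit E → queue [I, F, L, P, N, A, Q, M]
Visit I → queue [F, L, P, N, A, Q, M]
Visit F → queue [L, P, N, A, Q, M]
Visit L; enqueue O, D → queue [P, N, A, Q, M, O, D]
Visit P → queue [N, A, Q, M, O, D]
Visit N → queue [A, Q, M, O, D]
Visit A → queue [Q, M, O, D]
Visit Q; enqueue J → queue [M, O, D, J]
Visit M → queue [O, D, J]
Visit O → queue [D, J]
Visit D → queue [J]
Visit J → queue []

Visit order: K, H, C, T, B, R, S, G, E, I, F, L, P, N, A, Q, M, O, D, J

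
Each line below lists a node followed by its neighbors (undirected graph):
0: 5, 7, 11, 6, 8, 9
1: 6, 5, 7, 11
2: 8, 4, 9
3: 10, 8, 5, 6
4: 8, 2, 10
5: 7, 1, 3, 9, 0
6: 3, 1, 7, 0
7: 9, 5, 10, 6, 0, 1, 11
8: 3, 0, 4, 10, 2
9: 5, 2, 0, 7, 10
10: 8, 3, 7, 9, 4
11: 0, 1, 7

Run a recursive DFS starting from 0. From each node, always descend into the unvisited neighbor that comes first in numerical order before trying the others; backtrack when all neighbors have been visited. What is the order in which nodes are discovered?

0 5 1 6 3 8 2 4 10 7 9 11

Visit 0
0 → 5
5 → 1
1 → 6
6 → 3
3 → 8
8 → 2
2 → 4
4 → 10
10 → 7
7 → 9
7 → 11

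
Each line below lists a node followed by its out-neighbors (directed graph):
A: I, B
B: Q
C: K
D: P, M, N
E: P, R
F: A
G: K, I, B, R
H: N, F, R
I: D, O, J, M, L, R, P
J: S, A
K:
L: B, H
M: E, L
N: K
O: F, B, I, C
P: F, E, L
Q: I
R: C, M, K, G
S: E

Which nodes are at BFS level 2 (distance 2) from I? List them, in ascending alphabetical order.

Level 0: I
Level 1: D, J, L, M, O, P, R
Level 2: A, B, C, E, F, G, H, K, N, S
Level 3: Q

A, B, C, E, F, G, H, K, N, S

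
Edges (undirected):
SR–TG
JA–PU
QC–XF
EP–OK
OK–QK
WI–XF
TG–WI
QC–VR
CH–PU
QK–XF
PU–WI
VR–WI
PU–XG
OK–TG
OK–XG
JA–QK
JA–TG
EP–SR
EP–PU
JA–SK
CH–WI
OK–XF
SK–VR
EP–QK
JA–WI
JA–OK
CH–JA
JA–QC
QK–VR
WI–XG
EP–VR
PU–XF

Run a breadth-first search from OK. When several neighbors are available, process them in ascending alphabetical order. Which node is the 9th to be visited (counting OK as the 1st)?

SR

Visit OK; enqueue EP, JA, QK, TG, XF, XG → queue [EP, JA, QK, TG, XF, XG]
Visit EP; enqueue PU, SR, VR → queue [JA, QK, TG, XF, XG, PU, SR, VR]
Visit JA; enqueue CH, QC, SK, WI → queue [QK, TG, XF, XG, PU, SR, VR, CH, QC, SK, WI]
Visit QK → queue [TG, XF, XG, PU, SR, VR, CH, QC, SK, WI]
Visit TG → queue [XF, XG, PU, SR, VR, CH, QC, SK, WI]
Visit XF → queue [XG, PU, SR, VR, CH, QC, SK, WI]
Visit XG → queue [PU, SR, VR, CH, QC, SK, WI]
Visit PU → queue [SR, VR, CH, QC, SK, WI]
Visit SR → queue [VR, CH, QC, SK, WI]
Visit VR → queue [CH, QC, SK, WI]
Visit CH → queue [QC, SK, WI]
Visit QC → queue [SK, WI]
Visit SK → queue [WI]
Visit WI → queue []

Visit order: OK, EP, JA, QK, TG, XF, XG, PU, SR, VR, CH, QC, SK, WI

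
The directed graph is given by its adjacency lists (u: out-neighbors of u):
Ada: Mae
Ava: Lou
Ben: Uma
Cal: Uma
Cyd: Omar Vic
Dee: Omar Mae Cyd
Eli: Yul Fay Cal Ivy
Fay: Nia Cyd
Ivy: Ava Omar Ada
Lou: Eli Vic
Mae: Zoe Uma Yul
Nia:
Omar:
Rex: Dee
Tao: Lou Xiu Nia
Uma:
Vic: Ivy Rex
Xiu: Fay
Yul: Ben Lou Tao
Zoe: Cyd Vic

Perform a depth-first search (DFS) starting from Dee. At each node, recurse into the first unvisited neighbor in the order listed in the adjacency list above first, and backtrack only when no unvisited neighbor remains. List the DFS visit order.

Visit Dee
Dee → Omar
Dee → Mae
Mae → Zoe
Zoe → Cyd
Cyd → Vic
Vic → Ivy
Ivy → Ava
Ava → Lou
Lou → Eli
Eli → Yul
Yul → Ben
Ben → Uma
Yul → Tao
Tao → Xiu
Xiu → Fay
Fay → Nia
Eli → Cal
Ivy → Ada
Vic → Rex

Dee, Omar, Mae, Zoe, Cyd, Vic, Ivy, Ava, Lou, Eli, Yul, Ben, Uma, Tao, Xiu, Fay, Nia, Cal, Ada, Rex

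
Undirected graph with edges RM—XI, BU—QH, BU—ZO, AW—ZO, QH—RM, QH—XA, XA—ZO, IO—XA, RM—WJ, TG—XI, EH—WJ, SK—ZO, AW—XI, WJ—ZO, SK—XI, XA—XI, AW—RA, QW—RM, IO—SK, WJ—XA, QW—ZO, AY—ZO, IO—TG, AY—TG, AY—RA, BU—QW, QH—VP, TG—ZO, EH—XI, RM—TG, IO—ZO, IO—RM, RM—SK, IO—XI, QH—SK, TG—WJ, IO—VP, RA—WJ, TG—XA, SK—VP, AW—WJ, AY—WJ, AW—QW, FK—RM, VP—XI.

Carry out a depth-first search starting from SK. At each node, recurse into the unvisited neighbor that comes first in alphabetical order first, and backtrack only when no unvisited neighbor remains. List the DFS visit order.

SK → IO → RM → FK → QH → BU → QW → AW → RA → AY → TG → WJ → EH → XI → VP → XA → ZO

Visit SK
SK → IO
IO → RM
RM → FK
RM → QH
QH → BU
BU → QW
QW → AW
AW → RA
RA → AY
AY → TG
TG → WJ
WJ → EH
EH → XI
XI → VP
XI → XA
XA → ZO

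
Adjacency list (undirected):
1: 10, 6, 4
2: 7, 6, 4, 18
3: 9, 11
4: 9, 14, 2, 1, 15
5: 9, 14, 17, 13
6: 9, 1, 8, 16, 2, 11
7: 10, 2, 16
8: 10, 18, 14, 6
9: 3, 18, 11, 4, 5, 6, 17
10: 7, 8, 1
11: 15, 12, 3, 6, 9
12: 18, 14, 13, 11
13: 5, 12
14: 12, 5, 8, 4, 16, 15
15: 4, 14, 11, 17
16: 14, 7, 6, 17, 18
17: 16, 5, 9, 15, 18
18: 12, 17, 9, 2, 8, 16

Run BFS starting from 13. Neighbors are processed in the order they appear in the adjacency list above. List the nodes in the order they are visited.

Visit 13; enqueue 5, 12 → queue [5, 12]
Visit 5; enqueue 9, 14, 17 → queue [12, 9, 14, 17]
Visit 12; enqueue 18, 11 → queue [9, 14, 17, 18, 11]
Visit 9; enqueue 3, 4, 6 → queue [14, 17, 18, 11, 3, 4, 6]
Visit 14; enqueue 8, 16, 15 → queue [17, 18, 11, 3, 4, 6, 8, 16, 15]
Visit 17 → queue [18, 11, 3, 4, 6, 8, 16, 15]
Visit 18; enqueue 2 → queue [11, 3, 4, 6, 8, 16, 15, 2]
Visit 11 → queue [3, 4, 6, 8, 16, 15, 2]
Visit 3 → queue [4, 6, 8, 16, 15, 2]
Visit 4; enqueue 1 → queue [6, 8, 16, 15, 2, 1]
Visit 6 → queue [8, 16, 15, 2, 1]
Visit 8; enqueue 10 → queue [16, 15, 2, 1, 10]
Visit 16; enqueue 7 → queue [15, 2, 1, 10, 7]
Visit 15 → queue [2, 1, 10, 7]
Visit 2 → queue [1, 10, 7]
Visit 1 → queue [10, 7]
Visit 10 → queue [7]
Visit 7 → queue []

13, 5, 12, 9, 14, 17, 18, 11, 3, 4, 6, 8, 16, 15, 2, 1, 10, 7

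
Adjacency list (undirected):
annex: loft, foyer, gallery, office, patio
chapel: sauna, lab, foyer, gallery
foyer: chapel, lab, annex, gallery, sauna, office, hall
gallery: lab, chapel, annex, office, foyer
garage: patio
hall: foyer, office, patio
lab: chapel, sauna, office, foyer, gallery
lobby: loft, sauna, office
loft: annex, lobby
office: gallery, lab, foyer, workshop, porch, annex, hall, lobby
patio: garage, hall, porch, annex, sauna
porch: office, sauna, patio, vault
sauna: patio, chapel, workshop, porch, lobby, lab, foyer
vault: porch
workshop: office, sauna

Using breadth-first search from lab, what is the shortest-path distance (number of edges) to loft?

Level 0: lab
Level 1: chapel, foyer, gallery, office, sauna
Level 2: annex, hall, lobby, patio, porch, workshop
Level 3: garage, loft, vault
loft first appears at level 3.

3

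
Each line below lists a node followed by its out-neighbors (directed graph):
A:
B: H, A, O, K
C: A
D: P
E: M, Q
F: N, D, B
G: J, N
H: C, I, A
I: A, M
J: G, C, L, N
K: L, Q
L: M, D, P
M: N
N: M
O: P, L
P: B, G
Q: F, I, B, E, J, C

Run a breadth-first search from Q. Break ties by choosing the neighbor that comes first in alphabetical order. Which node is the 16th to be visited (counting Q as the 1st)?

L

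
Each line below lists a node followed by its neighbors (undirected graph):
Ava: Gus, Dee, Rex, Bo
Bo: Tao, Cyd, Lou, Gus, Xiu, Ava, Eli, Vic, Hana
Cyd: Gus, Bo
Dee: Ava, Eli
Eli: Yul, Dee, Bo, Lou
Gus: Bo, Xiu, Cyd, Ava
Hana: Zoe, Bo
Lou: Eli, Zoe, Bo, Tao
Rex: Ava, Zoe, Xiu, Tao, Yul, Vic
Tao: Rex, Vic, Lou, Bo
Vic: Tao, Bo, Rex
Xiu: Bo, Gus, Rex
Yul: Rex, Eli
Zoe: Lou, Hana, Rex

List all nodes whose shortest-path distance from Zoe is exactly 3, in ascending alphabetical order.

Cyd, Dee, Gus

Level 0: Zoe
Level 1: Hana, Lou, Rex
Level 2: Ava, Bo, Eli, Tao, Vic, Xiu, Yul
Level 3: Cyd, Dee, Gus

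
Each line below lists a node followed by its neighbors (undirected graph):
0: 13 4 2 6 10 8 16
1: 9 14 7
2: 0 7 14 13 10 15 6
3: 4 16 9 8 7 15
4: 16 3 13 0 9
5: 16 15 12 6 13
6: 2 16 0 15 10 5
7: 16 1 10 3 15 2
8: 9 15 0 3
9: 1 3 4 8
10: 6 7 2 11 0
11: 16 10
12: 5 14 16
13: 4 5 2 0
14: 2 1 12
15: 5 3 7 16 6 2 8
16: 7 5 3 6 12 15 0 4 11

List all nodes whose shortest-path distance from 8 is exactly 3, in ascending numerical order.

11, 12, 14

Level 0: 8
Level 1: 0, 3, 9, 15
Level 2: 1, 2, 4, 5, 6, 7, 10, 13, 16
Level 3: 11, 12, 14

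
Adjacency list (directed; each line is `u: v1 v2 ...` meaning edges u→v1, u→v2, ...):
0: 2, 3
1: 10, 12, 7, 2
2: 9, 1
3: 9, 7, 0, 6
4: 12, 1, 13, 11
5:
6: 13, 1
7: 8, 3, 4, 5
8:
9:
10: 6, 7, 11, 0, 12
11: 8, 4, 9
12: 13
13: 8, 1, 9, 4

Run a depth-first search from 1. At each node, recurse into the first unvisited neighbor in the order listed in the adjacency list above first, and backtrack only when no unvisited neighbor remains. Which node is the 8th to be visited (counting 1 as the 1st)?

Visit 1
1 → 10
10 → 6
6 → 13
13 → 8
13 → 9
13 → 4
4 → 12
4 → 11
10 → 7
7 → 3
3 → 0
0 → 2
7 → 5

Visit order: 1, 10, 6, 13, 8, 9, 4, 12, 11, 7, 3, 0, 2, 5

12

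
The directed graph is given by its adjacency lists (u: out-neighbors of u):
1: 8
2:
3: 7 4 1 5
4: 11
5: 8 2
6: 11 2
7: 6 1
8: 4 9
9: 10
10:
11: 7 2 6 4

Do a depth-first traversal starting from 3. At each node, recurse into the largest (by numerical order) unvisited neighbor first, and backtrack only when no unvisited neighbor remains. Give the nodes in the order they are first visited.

Visit 3
3 → 7
7 → 6
6 → 11
11 → 4
11 → 2
7 → 1
1 → 8
8 → 9
9 → 10
3 → 5

3 → 7 → 6 → 11 → 4 → 2 → 1 → 8 → 9 → 10 → 5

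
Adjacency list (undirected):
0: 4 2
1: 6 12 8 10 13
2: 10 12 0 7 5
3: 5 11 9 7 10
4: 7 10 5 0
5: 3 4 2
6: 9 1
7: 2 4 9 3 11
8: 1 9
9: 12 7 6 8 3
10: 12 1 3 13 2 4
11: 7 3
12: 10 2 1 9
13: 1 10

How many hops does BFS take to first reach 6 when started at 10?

Level 0: 10
Level 1: 1, 2, 3, 4, 12, 13
Level 2: 0, 5, 6, 7, 8, 9, 11
6 first appears at level 2.

2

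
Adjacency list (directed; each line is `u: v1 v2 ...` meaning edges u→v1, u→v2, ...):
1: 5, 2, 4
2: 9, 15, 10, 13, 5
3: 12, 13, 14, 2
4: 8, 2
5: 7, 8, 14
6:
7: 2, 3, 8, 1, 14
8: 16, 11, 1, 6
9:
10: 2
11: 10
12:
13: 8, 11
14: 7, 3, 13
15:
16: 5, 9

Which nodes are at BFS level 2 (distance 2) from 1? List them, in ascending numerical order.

7, 8, 9, 10, 13, 14, 15

Level 0: 1
Level 1: 2, 4, 5
Level 2: 7, 8, 9, 10, 13, 14, 15
Level 3: 3, 6, 11, 16
Level 4: 12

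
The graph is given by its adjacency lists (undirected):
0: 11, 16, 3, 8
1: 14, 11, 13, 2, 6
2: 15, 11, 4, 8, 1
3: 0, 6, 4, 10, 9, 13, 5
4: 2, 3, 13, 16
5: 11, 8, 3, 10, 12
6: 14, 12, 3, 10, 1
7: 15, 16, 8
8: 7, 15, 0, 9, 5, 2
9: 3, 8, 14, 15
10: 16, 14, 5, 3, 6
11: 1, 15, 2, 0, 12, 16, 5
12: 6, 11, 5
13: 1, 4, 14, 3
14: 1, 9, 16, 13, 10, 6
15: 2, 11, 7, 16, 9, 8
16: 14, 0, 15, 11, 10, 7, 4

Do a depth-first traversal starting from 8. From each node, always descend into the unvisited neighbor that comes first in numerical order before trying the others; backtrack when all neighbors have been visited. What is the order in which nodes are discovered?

8, 0, 3, 4, 2, 1, 6, 10, 5, 11, 12, 15, 7, 16, 14, 9, 13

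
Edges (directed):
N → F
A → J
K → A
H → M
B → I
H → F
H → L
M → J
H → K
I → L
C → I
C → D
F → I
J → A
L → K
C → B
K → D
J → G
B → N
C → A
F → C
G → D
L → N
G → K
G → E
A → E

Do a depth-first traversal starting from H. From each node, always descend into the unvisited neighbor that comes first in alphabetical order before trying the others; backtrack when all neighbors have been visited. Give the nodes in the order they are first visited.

Visit H
H → F
F → C
C → A
A → E
A → J
J → G
G → D
G → K
C → B
B → I
I → L
L → N
H → M

H F C A E J G D K B I L N M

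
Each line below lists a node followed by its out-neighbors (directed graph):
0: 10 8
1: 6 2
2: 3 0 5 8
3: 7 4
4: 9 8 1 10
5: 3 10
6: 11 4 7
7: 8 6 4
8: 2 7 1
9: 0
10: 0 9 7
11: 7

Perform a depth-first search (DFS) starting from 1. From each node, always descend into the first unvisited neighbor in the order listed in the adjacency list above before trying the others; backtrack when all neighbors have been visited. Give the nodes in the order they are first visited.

Visit 1
1 → 6
6 → 11
11 → 7
7 → 8
8 → 2
2 → 3
3 → 4
4 → 9
9 → 0
0 → 10
2 → 5

1 6 11 7 8 2 3 4 9 0 10 5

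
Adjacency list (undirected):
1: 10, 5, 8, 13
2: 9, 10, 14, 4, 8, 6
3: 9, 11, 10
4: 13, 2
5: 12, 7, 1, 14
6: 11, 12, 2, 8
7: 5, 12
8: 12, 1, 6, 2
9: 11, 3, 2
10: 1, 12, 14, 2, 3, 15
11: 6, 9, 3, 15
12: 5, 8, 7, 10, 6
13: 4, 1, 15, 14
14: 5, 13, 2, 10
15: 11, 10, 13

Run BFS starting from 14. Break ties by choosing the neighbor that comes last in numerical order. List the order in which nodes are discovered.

Visit 14; enqueue 13, 10, 5, 2 → queue [13, 10, 5, 2]
Visit 13; enqueue 15, 4, 1 → queue [10, 5, 2, 15, 4, 1]
Visit 10; enqueue 12, 3 → queue [5, 2, 15, 4, 1, 12, 3]
Visit 5; enqueue 7 → queue [2, 15, 4, 1, 12, 3, 7]
Visit 2; enqueue 9, 8, 6 → queue [15, 4, 1, 12, 3, 7, 9, 8, 6]
Visit 15; enqueue 11 → queue [4, 1, 12, 3, 7, 9, 8, 6, 11]
Visit 4 → queue [1, 12, 3, 7, 9, 8, 6, 11]
Visit 1 → queue [12, 3, 7, 9, 8, 6, 11]
Visit 12 → queue [3, 7, 9, 8, 6, 11]
Visit 3 → queue [7, 9, 8, 6, 11]
Visit 7 → queue [9, 8, 6, 11]
Visit 9 → queue [8, 6, 11]
Visit 8 → queue [6, 11]
Visit 6 → queue [11]
Visit 11 → queue []

14 13 10 5 2 15 4 1 12 3 7 9 8 6 11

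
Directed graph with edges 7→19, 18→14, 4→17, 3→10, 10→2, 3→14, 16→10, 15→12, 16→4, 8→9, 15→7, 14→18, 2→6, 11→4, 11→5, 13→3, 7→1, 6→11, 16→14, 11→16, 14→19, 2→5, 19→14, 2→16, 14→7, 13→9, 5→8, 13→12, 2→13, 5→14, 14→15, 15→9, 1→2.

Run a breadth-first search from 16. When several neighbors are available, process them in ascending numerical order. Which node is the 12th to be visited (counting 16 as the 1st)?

6

Visit 16; enqueue 4, 10, 14 → queue [4, 10, 14]
Visit 4; enqueue 17 → queue [10, 14, 17]
Visit 10; enqueue 2 → queue [14, 17, 2]
Visit 14; enqueue 7, 15, 18, 19 → queue [17, 2, 7, 15, 18, 19]
Visit 17 → queue [2, 7, 15, 18, 19]
Visit 2; enqueue 5, 6, 13 → queue [7, 15, 18, 19, 5, 6, 13]
Visit 7; enqueue 1 → queue [15, 18, 19, 5, 6, 13, 1]
Visit 15; enqueue 9, 12 → queue [18, 19, 5, 6, 13, 1, 9, 12]
Visit 18 → queue [19, 5, 6, 13, 1, 9, 12]
Visit 19 → queue [5, 6, 13, 1, 9, 12]
Visit 5; enqueue 8 → queue [6, 13, 1, 9, 12, 8]
Visit 6; enqueue 11 → queue [13, 1, 9, 12, 8, 11]
Visit 13; enqueue 3 → queue [1, 9, 12, 8, 11, 3]
Visit 1 → queue [9, 12, 8, 11, 3]
Visit 9 → queue [12, 8, 11, 3]
Visit 12 → queue [8, 11, 3]
Visit 8 → queue [11, 3]
Visit 11 → queue [3]
Visit 3 → queue []

Visit order: 16, 4, 10, 14, 17, 2, 7, 15, 18, 19, 5, 6, 13, 1, 9, 12, 8, 11, 3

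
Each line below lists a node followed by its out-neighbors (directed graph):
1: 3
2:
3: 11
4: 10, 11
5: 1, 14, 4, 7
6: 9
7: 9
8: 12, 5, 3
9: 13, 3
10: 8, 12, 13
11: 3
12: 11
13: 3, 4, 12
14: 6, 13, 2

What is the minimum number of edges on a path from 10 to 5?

Level 0: 10
Level 1: 8, 12, 13
Level 2: 3, 4, 5, 11
Level 3: 1, 7, 14
Level 4: 2, 6, 9
5 first appears at level 2.

2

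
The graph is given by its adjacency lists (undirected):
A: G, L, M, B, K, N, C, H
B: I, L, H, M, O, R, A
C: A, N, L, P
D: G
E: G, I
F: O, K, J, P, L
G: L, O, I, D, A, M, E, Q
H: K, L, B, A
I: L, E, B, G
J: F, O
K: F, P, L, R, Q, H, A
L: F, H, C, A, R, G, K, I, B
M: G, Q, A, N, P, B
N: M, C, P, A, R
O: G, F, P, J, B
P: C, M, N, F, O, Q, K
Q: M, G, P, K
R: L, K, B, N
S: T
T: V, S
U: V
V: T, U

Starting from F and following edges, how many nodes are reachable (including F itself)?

18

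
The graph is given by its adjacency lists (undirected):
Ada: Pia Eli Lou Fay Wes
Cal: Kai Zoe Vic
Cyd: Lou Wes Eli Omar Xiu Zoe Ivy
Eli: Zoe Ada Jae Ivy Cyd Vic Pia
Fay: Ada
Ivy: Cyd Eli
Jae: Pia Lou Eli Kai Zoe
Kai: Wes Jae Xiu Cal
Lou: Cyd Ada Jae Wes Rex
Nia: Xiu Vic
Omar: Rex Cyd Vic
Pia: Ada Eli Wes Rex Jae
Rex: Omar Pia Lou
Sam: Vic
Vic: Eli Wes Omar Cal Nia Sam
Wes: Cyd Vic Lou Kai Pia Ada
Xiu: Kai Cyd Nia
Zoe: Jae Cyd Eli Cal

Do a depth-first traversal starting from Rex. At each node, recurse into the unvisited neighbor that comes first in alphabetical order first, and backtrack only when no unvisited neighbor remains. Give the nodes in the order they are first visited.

Rex Lou Ada Eli Cyd Ivy Omar Vic Cal Kai Jae Pia Wes Zoe Xiu Nia Sam Fay

Visit Rex
Rex → Lou
Lou → Ada
Ada → Eli
Eli → Cyd
Cyd → Ivy
Cyd → Omar
Omar → Vic
Vic → Cal
Cal → Kai
Kai → Jae
Jae → Pia
Pia → Wes
Jae → Zoe
Kai → Xiu
Xiu → Nia
Vic → Sam
Ada → Fay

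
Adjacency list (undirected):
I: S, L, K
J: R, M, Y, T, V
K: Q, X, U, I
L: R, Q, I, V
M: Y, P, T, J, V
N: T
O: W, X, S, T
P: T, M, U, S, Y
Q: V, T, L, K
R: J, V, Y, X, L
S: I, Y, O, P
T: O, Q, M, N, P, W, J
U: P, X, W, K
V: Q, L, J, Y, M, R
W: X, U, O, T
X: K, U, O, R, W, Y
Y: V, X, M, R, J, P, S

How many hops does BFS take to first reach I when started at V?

2

Level 0: V
Level 1: J, L, M, Q, R, Y
Level 2: I, K, P, S, T, X
Level 3: N, O, U, W
I first appears at level 2.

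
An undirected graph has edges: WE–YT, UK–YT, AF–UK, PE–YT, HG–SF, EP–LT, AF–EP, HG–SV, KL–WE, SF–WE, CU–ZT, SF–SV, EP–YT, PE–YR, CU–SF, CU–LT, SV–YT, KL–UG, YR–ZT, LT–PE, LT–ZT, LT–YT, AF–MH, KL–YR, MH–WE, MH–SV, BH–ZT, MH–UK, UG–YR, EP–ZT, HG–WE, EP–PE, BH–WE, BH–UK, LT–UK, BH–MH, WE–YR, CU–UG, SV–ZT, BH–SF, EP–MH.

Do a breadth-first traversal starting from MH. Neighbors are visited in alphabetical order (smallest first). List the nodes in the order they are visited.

MH -> AF -> BH -> EP -> SV -> UK -> WE -> SF -> ZT -> LT -> PE -> YT -> HG -> KL -> YR -> CU -> UG

Visit MH; enqueue AF, BH, EP, SV, UK, WE → queue [AF, BH, EP, SV, UK, WE]
Visit AF → queue [BH, EP, SV, UK, WE]
Visit BH; enqueue SF, ZT → queue [EP, SV, UK, WE, SF, ZT]
Visit EP; enqueue LT, PE, YT → queue [SV, UK, WE, SF, ZT, LT, PE, YT]
Visit SV; enqueue HG → queue [UK, WE, SF, ZT, LT, PE, YT, HG]
Visit UK → queue [WE, SF, ZT, LT, PE, YT, HG]
Visit WE; enqueue KL, YR → queue [SF, ZT, LT, PE, YT, HG, KL, YR]
Visit SF; enqueue CU → queue [ZT, LT, PE, YT, HG, KL, YR, CU]
Visit ZT → queue [LT, PE, YT, HG, KL, YR, CU]
Visit LT → queue [PE, YT, HG, KL, YR, CU]
Visit PE → queue [YT, HG, KL, YR, CU]
Visit YT → queue [HG, KL, YR, CU]
Visit HG → queue [KL, YR, CU]
Visit KL; enqueue UG → queue [YR, CU, UG]
Visit YR → queue [CU, UG]
Visit CU → queue [UG]
Visit UG → queue []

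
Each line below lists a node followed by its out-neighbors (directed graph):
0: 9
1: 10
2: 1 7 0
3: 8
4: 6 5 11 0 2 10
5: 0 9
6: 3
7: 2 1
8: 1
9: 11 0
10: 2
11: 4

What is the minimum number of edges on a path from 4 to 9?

2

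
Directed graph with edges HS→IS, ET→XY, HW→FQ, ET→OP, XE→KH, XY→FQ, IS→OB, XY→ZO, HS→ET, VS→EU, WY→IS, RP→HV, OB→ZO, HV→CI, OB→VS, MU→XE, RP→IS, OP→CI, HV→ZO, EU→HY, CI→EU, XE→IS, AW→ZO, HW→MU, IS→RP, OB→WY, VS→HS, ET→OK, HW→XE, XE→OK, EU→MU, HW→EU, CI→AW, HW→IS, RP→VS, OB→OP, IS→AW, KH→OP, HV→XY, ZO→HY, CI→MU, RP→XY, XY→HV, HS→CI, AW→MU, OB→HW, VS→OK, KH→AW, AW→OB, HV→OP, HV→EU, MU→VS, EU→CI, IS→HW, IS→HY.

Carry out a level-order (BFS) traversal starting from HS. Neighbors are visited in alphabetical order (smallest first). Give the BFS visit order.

Visit HS; enqueue CI, ET, IS → queue [CI, ET, IS]
Visit CI; enqueue AW, EU, MU → queue [ET, IS, AW, EU, MU]
Visit ET; enqueue OK, OP, XY → queue [IS, AW, EU, MU, OK, OP, XY]
Visit IS; enqueue HW, HY, OB, RP → queue [AW, EU, MU, OK, OP, XY, HW, HY, OB, RP]
Visit AW; enqueue ZO → queue [EU, MU, OK, OP, XY, HW, HY, OB, RP, ZO]
Visit EU → queue [MU, OK, OP, XY, HW, HY, OB, RP, ZO]
Visit MU; enqueue VS, XE → queue [OK, OP, XY, HW, HY, OB, RP, ZO, VS, XE]
Visit OK → queue [OP, XY, HW, HY, OB, RP, ZO, VS, XE]
Visit OP → queue [XY, HW, HY, OB, RP, ZO, VS, XE]
Visit XY; enqueue FQ, HV → queue [HW, HY, OB, RP, ZO, VS, XE, FQ, HV]
Visit HW → queue [HY, OB, RP, ZO, VS, XE, FQ, HV]
Visit HY → queue [OB, RP, ZO, VS, XE, FQ, HV]
Visit OB; enqueue WY → queue [RP, ZO, VS, XE, FQ, HV, WY]
Visit RP → queue [ZO, VS, XE, FQ, HV, WY]
Visit ZO → queue [VS, XE, FQ, HV, WY]
Visit VS → queue [XE, FQ, HV, WY]
Visit XE; enqueue KH → queue [FQ, HV, WY, KH]
Visit FQ → queue [HV, WY, KH]
Visit HV → queue [WY, KH]
Visit WY → queue [KH]
Visit KH → queue []

HS, CI, ET, IS, AW, EU, MU, OK, OP, XY, HW, HY, OB, RP, ZO, VS, XE, FQ, HV, WY, KH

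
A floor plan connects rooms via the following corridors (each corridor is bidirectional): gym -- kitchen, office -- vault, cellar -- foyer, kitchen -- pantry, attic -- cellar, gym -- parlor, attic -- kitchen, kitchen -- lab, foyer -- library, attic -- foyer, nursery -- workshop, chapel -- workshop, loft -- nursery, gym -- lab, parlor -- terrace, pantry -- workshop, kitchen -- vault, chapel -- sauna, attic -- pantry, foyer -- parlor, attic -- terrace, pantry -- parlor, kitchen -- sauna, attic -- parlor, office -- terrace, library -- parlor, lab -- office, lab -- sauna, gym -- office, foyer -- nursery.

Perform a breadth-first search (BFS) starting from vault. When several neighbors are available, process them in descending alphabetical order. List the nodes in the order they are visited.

Visit vault; enqueue office, kitchen → queue [office, kitchen]
Visit office; enqueue terrace, lab, gym → queue [kitchen, terrace, lab, gym]
Visit kitchen; enqueue sauna, pantry, attic → queue [terrace, lab, gym, sauna, pantry, attic]
Visit terrace; enqueue parlor → queue [lab, gym, sauna, pantry, attic, parlor]
Visit lab → queue [gym, sauna, pantry, attic, parlor]
Visit gym → queue [sauna, pantry, attic, parlor]
Visit sauna; enqueue chapel → queue [pantry, attic, parlor, chapel]
Visit pantry; enqueue workshop → queue [attic, parlor, chapel, workshop]
Visit attic; enqueue foyer, cellar → queue [parlor, chapel, workshop, foyer, cellar]
Visit parlor; enqueue library → queue [chapel, workshop, foyer, cellar, library]
Visit chapel → queue [workshop, foyer, cellar, library]
Visit workshop; enqueue nursery → queue [foyer, cellar, library, nursery]
Visit foyer → queue [cellar, library, nursery]
Visit cellar → queue [library, nursery]
Visit library → queue [nursery]
Visit nursery; enqueue loft → queue [loft]
Visit loft → queue []

vault office kitchen terrace lab gym sauna pantry attic parlor chapel workshop foyer cellar library nursery loft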